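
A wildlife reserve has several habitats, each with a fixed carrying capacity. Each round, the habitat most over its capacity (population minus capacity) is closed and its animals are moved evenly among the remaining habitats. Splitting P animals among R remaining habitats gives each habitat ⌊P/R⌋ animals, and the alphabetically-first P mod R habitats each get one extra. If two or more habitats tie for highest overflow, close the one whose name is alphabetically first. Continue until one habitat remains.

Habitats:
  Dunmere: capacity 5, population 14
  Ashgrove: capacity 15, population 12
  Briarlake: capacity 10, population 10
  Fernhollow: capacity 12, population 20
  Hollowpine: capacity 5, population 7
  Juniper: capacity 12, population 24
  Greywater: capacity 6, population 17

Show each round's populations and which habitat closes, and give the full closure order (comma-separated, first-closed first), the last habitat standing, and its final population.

Round 1: Ashgrove=12 Briarlake=10 Dunmere=14 Fernhollow=20 Greywater=17 Hollowpine=7 Juniper=24 → close Juniper (overflow 12)
  24÷6 = 4 each, +1 to first 0
Round 2: Ashgrove=16 Briarlake=14 Dunmere=18 Fernhollow=24 Greywater=21 Hollowpine=11 → close Greywater (overflow 15)
  21÷5 = 4 each, +1 to first 1
Round 3: Ashgrove=21 Briarlake=18 Dunmere=22 Fernhollow=28 Hollowpine=15 → close Dunmere (overflow 17)
  22÷4 = 5 each, +1 to first 2
Round 4: Ashgrove=27 Briarlake=24 Fernhollow=33 Hollowpine=20 → close Fernhollow (overflow 21)
  33÷3 = 11 each, +1 to first 0
Round 5: Ashgrove=38 Briarlake=35 Hollowpine=31 → close Hollowpine (overflow 26)
  31÷2 = 15 each, +1 to first 1
Round 6: Ashgrove=54 Briarlake=50 → close Briarlake (overflow 40)
  50÷1 = 50 each, +1 to first 0

Closure order: Juniper, Greywater, Dunmere, Fernhollow, Hollowpine, Briarlake
Last habitat: Ashgrove with 104 animals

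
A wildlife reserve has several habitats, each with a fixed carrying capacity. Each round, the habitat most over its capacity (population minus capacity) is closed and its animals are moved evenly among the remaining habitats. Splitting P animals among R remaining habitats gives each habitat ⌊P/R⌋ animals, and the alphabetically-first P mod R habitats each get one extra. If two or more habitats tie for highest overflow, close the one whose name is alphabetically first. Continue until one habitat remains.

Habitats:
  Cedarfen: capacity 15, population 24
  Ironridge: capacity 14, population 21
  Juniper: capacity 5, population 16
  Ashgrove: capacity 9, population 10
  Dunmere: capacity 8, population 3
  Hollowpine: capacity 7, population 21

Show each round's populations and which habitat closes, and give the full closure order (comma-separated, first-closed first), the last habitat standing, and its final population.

Closure order: Hollowpine, Juniper, Cedarfen, Ironridge, Ashgrove
Last habitat: Dunmere with 95 animals

Round 1: Ashgrove=10 Cedarfen=24 Dunmere=3 Hollowpine=21 Ironridge=21 Juniper=16 → close Hollowpine (overflow 14)
  21÷5 = 4 each, +1 to first 1
Round 2: Ashgrove=15 Cedarfen=28 Dunmere=7 Ironridge=25 Juniper=20 → close Juniper (overflow 15)
  20÷4 = 5 each, +1 to first 0
Round 3: Ashgrove=20 Cedarfen=33 Dunmere=12 Ironridge=30 → close Cedarfen (overflow 18)
  33÷3 = 11 each, +1 to first 0
Round 4: Ashgrove=31 Dunmere=23 Ironridge=41 → close Ironridge (overflow 27)
  41÷2 = 20 each, +1 to first 1
Round 5: Ashgrove=52 Dunmere=43 → close Ashgrove (overflow 43)
  52÷1 = 52 each, +1 to first 0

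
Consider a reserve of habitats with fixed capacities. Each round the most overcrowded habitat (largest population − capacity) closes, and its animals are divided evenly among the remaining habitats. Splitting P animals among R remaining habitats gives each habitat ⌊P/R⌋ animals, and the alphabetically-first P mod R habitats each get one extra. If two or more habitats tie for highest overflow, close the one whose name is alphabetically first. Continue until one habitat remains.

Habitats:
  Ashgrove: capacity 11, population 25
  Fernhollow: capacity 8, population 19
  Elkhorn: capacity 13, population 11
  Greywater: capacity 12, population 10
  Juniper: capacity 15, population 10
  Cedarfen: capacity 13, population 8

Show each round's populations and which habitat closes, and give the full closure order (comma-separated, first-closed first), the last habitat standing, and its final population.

Round 1: Ashgrove=25 Cedarfen=8 Elkhorn=11 Fernhollow=19 Greywater=10 Juniper=10 → close Ashgrove (overflow 14)
  25÷5 = 5 each, +1 to first 0
Round 2: Cedarfen=13 Elkhorn=16 Fernhollow=24 Greywater=15 Juniper=15 → close Fernhollow (overflow 16)
  24÷4 = 6 each, +1 to first 0
Round 3: Cedarfen=19 Elkhorn=22 Greywater=21 Juniper=21 → close Elkhorn (overflow 9)
  22÷3 = 7 each, +1 to first 1
Round 4: Cedarfen=27 Greywater=28 Juniper=28 → close Greywater (overflow 16)
  28÷2 = 14 each, +1 to first 0
Round 5: Cedarfen=41 Juniper=42 → close Cedarfen (overflow 28)
  41÷1 = 41 each, +1 to first 0

Closure order: Ashgrove, Fernhollow, Elkhorn, Greywater, Cedarfen
Last habitat: Juniper with 83 animals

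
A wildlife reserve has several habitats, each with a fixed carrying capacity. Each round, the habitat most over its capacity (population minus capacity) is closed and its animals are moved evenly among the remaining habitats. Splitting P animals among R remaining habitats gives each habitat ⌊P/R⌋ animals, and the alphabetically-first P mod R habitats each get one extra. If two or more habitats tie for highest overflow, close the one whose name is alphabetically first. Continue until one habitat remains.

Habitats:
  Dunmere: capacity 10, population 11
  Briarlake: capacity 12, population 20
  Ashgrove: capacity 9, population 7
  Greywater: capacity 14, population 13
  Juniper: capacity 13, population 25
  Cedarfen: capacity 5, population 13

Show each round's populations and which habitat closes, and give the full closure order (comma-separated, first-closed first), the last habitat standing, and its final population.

Closure order: Juniper, Briarlake, Cedarfen, Dunmere, Ashgrove
Last habitat: Greywater with 89 animals

Round 1: Ashgrove=7 Briarlake=20 Cedarfen=13 Dunmere=11 Greywater=13 Juniper=25 → close Juniper (overflow 12)
  25÷5 = 5 each, +1 to first 0
Round 2: Ashgrove=12 Briarlake=25 Cedarfen=18 Dunmere=16 Greywater=18 → close Briarlake (overflow 13)
  25÷4 = 6 each, +1 to first 1
Round 3: Ashgrove=19 Cedarfen=24 Dunmere=22 Greywater=24 → close Cedarfen (overflow 19)
  24÷3 = 8 each, +1 to first 0
Round 4: Ashgrove=27 Dunmere=30 Greywater=32 → close Dunmere (overflow 20)
  30÷2 = 15 each, +1 to first 0
Round 5: Ashgrove=42 Greywater=47 → close Ashgrove (overflow 33)
  42÷1 = 42 each, +1 to first 0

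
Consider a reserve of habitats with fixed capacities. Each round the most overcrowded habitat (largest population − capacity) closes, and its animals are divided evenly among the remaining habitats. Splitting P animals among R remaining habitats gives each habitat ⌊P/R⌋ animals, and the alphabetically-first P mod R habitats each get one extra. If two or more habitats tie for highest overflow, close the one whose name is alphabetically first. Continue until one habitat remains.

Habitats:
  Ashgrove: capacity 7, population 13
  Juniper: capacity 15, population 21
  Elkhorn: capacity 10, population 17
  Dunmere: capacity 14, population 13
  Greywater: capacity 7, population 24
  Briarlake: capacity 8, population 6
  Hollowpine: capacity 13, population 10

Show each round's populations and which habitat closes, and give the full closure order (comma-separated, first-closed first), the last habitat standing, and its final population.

Closure order: Greywater, Elkhorn, Ashgrove, Juniper, Briarlake, Dunmere
Last habitat: Hollowpine with 104 animals

Round 1: Ashgrove=13 Briarlake=6 Dunmere=13 Elkhorn=17 Greywater=24 Hollowpine=10 Juniper=21 → close Greywater (overflow 17)
  24÷6 = 4 each, +1 to first 0
Round 2: Ashgrove=17 Briarlake=10 Dunmere=17 Elkhorn=21 Hollowpine=14 Juniper=25 → close Elkhorn (overflow 11)
  21÷5 = 4 each, +1 to first 1
Round 3: Ashgrove=22 Briarlake=14 Dunmere=21 Hollowpine=18 Juniper=29 → close Ashgrove (overflow 15)
  22÷4 = 5 each, +1 to first 2
Round 4: Briarlake=20 Dunmere=27 Hollowpine=23 Juniper=34 → close Juniper (overflow 19)
  34÷3 = 11 each, +1 to first 1
Round 5: Briarlake=32 Dunmere=38 Hollowpine=34 → close Briarlake (overflow 24)
  32÷2 = 16 each, +1 to first 0
Round 6: Dunmere=54 Hollowpine=50 → close Dunmere (overflow 40)
  54÷1 = 54 each, +1 to first 0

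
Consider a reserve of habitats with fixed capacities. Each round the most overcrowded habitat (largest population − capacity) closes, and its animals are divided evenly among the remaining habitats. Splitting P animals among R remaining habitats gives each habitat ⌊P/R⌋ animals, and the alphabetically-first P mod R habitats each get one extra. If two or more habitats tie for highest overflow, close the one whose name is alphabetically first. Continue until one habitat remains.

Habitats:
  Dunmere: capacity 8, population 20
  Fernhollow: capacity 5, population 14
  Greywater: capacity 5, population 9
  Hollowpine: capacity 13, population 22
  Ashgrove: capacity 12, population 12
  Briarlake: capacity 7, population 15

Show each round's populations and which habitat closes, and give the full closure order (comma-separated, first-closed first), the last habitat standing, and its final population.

Round 1: Ashgrove=12 Briarlake=15 Dunmere=20 Fernhollow=14 Greywater=9 Hollowpine=22 → close Dunmere (overflow 12)
  20÷5 = 4 each, +1 to first 0
Round 2: Ashgrove=16 Briarlake=19 Fernhollow=18 Greywater=13 Hollowpine=26 → close Fernhollow (overflow 13)
  18÷4 = 4 each, +1 to first 2
Round 3: Ashgrove=21 Briarlake=24 Greywater=17 Hollowpine=30 → close Briarlake (overflow 17)
  24÷3 = 8 each, +1 to first 0
Round 4: Ashgrove=29 Greywater=25 Hollowpine=38 → close Hollowpine (overflow 25)
  38÷2 = 19 each, +1 to first 0
Round 5: Ashgrove=48 Greywater=44 → close Greywater (overflow 39)
  44÷1 = 44 each, +1 to first 0

Closure order: Dunmere, Fernhollow, Briarlake, Hollowpine, Greywater
Last habitat: Ashgrove with 92 animals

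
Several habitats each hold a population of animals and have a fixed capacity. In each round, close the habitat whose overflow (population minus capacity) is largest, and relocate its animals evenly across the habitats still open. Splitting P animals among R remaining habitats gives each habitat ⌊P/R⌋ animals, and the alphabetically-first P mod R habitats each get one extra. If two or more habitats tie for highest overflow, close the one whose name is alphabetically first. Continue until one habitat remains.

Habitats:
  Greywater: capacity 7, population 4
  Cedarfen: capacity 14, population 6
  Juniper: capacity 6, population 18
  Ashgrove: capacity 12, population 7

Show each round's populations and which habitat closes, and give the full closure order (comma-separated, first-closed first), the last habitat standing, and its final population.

Round 1: Ashgrove=7 Cedarfen=6 Greywater=4 Juniper=18 → close Juniper (overflow 12)
  18÷3 = 6 each, +1 to first 0
Round 2: Ashgrove=13 Cedarfen=12 Greywater=10 → close Greywater (overflow 3)
  10÷2 = 5 each, +1 to first 0
Round 3: Ashgrove=18 Cedarfen=17 → close Ashgrove (overflow 6)
  18÷1 = 18 each, +1 to first 0

Closure order: Juniper, Greywater, Ashgrove
Last habitat: Cedarfen with 35 animals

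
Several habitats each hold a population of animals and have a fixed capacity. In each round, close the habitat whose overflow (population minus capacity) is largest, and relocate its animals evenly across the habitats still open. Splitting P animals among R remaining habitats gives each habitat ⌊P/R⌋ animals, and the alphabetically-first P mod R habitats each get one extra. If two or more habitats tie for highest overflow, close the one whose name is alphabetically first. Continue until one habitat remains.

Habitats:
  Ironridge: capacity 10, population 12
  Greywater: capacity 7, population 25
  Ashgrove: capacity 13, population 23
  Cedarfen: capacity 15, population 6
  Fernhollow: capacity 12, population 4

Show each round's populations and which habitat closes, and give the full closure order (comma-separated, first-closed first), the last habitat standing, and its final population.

Closure order: Greywater, Ashgrove, Ironridge, Fernhollow
Last habitat: Cedarfen with 70 animals

Round 1: Ashgrove=23 Cedarfen=6 Fernhollow=4 Greywater=25 Ironridge=12 → close Greywater (overflow 18)
  25÷4 = 6 each, +1 to first 1
Round 2: Ashgrove=30 Cedarfen=12 Fernhollow=10 Ironridge=18 → close Ashgrove (overflow 17)
  30÷3 = 10 each, +1 to first 0
Round 3: Cedarfen=22 Fernhollow=20 Ironridge=28 → close Ironridge (overflow 18)
  28÷2 = 14 each, +1 to first 0
Round 4: Cedarfen=36 Fernhollow=34 → close Fernhollow (overflow 22)
  34÷1 = 34 each, +1 to first 0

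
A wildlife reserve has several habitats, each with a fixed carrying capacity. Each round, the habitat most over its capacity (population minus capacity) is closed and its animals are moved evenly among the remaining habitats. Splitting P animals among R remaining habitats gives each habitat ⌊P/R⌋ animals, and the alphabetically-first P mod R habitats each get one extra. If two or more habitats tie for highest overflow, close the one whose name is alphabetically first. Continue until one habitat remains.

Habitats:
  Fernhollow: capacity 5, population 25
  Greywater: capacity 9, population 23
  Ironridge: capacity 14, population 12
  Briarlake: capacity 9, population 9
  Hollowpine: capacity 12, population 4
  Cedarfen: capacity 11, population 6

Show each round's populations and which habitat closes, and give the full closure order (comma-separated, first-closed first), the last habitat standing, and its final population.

Round 1: Briarlake=9 Cedarfen=6 Fernhollow=25 Greywater=23 Hollowpine=4 Ironridge=12 → close Fernhollow (overflow 20)
  25÷5 = 5 each, +1 to first 0
Round 2: Briarlake=14 Cedarfen=11 Greywater=28 Hollowpine=9 Ironridge=17 → close Greywater (overflow 19)
  28÷4 = 7 each, +1 to first 0
Round 3: Briarlake=21 Cedarfen=18 Hollowpine=16 Ironridge=24 → close Briarlake (overflow 12)
  21÷3 = 7 each, +1 to first 0
Round 4: Cedarfen=25 Hollowpine=23 Ironridge=31 → close Ironridge (overflow 17)
  31÷2 = 15 each, +1 to first 1
Round 5: Cedarfen=41 Hollowpine=38 → close Cedarfen (overflow 30)
  41÷1 = 41 each, +1 to first 0

Closure order: Fernhollow, Greywater, Briarlake, Ironridge, Cedarfen
Last habitat: Hollowpine with 79 animals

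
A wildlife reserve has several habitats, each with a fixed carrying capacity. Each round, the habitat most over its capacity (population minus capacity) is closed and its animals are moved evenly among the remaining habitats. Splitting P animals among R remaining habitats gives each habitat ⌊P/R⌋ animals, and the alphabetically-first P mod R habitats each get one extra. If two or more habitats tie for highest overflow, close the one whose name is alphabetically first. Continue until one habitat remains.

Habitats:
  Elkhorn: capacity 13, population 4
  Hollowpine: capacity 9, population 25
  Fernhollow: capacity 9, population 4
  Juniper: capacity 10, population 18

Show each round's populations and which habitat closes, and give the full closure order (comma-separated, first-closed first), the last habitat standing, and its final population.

Round 1: Elkhorn=4 Fernhollow=4 Hollowpine=25 Juniper=18 → close Hollowpine (overflow 16)
  25÷3 = 8 each, +1 to first 1
Round 2: Elkhorn=13 Fernhollow=12 Juniper=26 → close Juniper (overflow 16)
  26÷2 = 13 each, +1 to first 0
Round 3: Elkhorn=26 Fernhollow=25 → close Fernhollow (overflow 16)
  25÷1 = 25 each, +1 to first 0

Closure order: Hollowpine, Juniper, Fernhollow
Last habitat: Elkhorn with 51 animals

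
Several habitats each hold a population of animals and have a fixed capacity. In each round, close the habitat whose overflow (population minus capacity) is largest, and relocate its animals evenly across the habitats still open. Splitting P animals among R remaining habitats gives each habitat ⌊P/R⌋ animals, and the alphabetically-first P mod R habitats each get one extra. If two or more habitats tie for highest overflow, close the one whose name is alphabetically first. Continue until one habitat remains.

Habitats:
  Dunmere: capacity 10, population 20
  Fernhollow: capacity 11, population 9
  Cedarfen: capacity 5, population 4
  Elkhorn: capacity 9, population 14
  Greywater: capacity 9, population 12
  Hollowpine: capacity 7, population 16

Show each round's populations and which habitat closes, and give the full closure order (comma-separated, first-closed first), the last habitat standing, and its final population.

Round 1: Cedarfen=4 Dunmere=20 Elkhorn=14 Fernhollow=9 Greywater=12 Hollowpine=16 → close Dunmere (overflow 10)
  20÷5 = 4 each, +1 to first 0
Round 2: Cedarfen=8 Elkhorn=18 Fernhollow=13 Greywater=16 Hollowpine=20 → close Hollowpine (overflow 13)
  20÷4 = 5 each, +1 to first 0
Round 3: Cedarfen=13 Elkhorn=23 Fernhollow=18 Greywater=21 → close Elkhorn (overflow 14)
  23÷3 = 7 each, +1 to first 2
Round 4: Cedarfen=21 Fernhollow=26 Greywater=28 → close Greywater (overflow 19)
  28÷2 = 14 each, +1 to first 0
Round 5: Cedarfen=35 Fernhollow=40 → close Cedarfen (overflow 30)
  35÷1 = 35 each, +1 to first 0

Closure order: Dunmere, Hollowpine, Elkhorn, Greywater, Cedarfen
Last habitat: Fernhollow with 75 animals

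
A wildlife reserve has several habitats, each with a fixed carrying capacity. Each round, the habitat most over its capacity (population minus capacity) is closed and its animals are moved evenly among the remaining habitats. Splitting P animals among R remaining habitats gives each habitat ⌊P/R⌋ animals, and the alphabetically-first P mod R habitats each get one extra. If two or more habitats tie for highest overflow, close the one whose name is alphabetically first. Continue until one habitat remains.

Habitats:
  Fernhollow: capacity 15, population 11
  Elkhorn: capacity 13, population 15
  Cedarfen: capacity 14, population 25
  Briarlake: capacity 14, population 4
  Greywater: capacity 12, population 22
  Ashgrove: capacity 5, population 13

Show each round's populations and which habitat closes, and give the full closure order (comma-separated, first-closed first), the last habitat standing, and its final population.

Closure order: Cedarfen, Greywater, Ashgrove, Elkhorn, Fernhollow
Last habitat: Briarlake with 90 animals

Round 1: Ashgrove=13 Briarlake=4 Cedarfen=25 Elkhorn=15 Fernhollow=11 Greywater=22 → close Cedarfen (overflow 11)
  25÷5 = 5 each, +1 to first 0
Round 2: Ashgrove=18 Briarlake=9 Elkhorn=20 Fernhollow=16 Greywater=27 → close Greywater (overflow 15)
  27÷4 = 6 each, +1 to first 3
Round 3: Ashgrove=25 Briarlake=16 Elkhorn=27 Fernhollow=22 → close Ashgrove (overflow 20)
  25÷3 = 8 each, +1 to first 1
Round 4: Briarlake=25 Elkhorn=35 Fernhollow=30 → close Elkhorn (overflow 22)
  35÷2 = 17 each, +1 to first 1
Round 5: Briarlake=43 Fernhollow=47 → close Fernhollow (overflow 32)
  47÷1 = 47 each, +1 to first 0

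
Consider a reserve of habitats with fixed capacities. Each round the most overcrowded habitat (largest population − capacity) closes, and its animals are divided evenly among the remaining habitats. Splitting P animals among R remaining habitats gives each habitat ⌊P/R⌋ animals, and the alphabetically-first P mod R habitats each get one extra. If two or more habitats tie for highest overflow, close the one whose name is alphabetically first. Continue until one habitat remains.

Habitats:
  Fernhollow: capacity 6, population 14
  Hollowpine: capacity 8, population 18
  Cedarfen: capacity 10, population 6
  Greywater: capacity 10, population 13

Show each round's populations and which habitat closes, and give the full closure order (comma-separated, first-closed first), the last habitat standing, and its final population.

Closure order: Hollowpine, Fernhollow, Greywater
Last habitat: Cedarfen with 51 animals

Round 1: Cedarfen=6 Fernhollow=14 Greywater=13 Hollowpine=18 → close Hollowpine (overflow 10)
  18÷3 = 6 each, +1 to first 0
Round 2: Cedarfen=12 Fernhollow=20 Greywater=19 → close Fernhollow (overflow 14)
  20÷2 = 10 each, +1 to first 0
Round 3: Cedarfen=22 Greywater=29 → close Greywater (overflow 19)
  29÷1 = 29 each, +1 to first 0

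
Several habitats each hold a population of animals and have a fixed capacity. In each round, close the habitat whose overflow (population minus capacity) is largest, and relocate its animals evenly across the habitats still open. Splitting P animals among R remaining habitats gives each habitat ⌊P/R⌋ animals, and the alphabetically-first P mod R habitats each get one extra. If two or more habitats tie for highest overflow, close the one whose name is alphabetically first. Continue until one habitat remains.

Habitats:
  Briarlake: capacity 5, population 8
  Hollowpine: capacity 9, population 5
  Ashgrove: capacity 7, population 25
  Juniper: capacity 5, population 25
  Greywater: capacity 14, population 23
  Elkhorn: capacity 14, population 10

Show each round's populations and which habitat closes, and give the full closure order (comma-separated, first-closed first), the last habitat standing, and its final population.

Round 1: Ashgrove=25 Briarlake=8 Elkhorn=10 Greywater=23 Hollowpine=5 Juniper=25 → close Juniper (overflow 20)
  25÷5 = 5 each, +1 to first 0
Round 2: Ashgrove=30 Briarlake=13 Elkhorn=15 Greywater=28 Hollowpine=10 → close Ashgrove (overflow 23)
  30÷4 = 7 each, +1 to first 2
Round 3: Briarlake=21 Elkhorn=23 Greywater=35 Hollowpine=17 → close Greywater (overflow 21)
  35÷3 = 11 each, +1 to first 2
Round 4: Briarlake=33 Elkhorn=35 Hollowpine=28 → close Briarlake (overflow 28)
  33÷2 = 16 each, +1 to first 1
Round 5: Elkhorn=52 Hollowpine=44 → close Elkhorn (overflow 38)
  52÷1 = 52 each, +1 to first 0

Closure order: Juniper, Ashgrove, Greywater, Briarlake, Elkhorn
Last habitat: Hollowpine with 96 animals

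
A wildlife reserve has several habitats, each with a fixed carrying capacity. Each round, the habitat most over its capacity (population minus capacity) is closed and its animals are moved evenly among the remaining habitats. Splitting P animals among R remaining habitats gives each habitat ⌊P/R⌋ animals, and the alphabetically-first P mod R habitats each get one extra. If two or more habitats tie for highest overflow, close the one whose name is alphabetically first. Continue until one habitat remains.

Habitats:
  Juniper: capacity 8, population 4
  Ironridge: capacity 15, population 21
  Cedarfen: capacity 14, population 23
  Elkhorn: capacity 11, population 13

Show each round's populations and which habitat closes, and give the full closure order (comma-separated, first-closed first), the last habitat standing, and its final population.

Closure order: Cedarfen, Ironridge, Elkhorn
Last habitat: Juniper with 61 animals

Round 1: Cedarfen=23 Elkhorn=13 Ironridge=21 Juniper=4 → close Cedarfen (overflow 9)
  23÷3 = 7 each, +1 to first 2
Round 2: Elkhorn=21 Ironridge=29 Juniper=11 → close Ironridge (overflow 14)
  29÷2 = 14 each, +1 to first 1
Round 3: Elkhorn=36 Juniper=25 → close Elkhorn (overflow 25)
  36÷1 = 36 each, +1 to first 0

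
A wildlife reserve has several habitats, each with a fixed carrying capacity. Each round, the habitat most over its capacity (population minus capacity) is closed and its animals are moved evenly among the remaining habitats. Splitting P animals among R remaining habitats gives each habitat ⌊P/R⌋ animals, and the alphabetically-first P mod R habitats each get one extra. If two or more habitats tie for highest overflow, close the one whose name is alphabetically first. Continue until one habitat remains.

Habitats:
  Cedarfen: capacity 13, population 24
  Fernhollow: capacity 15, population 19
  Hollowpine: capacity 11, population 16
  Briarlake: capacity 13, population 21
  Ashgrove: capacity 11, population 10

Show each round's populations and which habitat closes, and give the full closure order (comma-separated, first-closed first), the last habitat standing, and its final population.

Closure order: Cedarfen, Briarlake, Hollowpine, Fernhollow
Last habitat: Ashgrove with 90 animals

Round 1: Ashgrove=10 Briarlake=21 Cedarfen=24 Fernhollow=19 Hollowpine=16 → close Cedarfen (overflow 11)
  24÷4 = 6 each, +1 to first 0
Round 2: Ashgrove=16 Briarlake=27 Fernhollow=25 Hollowpine=22 → close Briarlake (overflow 14)
  27÷3 = 9 each, +1 to first 0
Round 3: Ashgrove=25 Fernhollow=34 Hollowpine=31 → close Hollowpine (overflow 20)
  31÷2 = 15 each, +1 to first 1
Round 4: Ashgrove=41 Fernhollow=49 → close Fernhollow (overflow 34)
  49÷1 = 49 each, +1 to first 0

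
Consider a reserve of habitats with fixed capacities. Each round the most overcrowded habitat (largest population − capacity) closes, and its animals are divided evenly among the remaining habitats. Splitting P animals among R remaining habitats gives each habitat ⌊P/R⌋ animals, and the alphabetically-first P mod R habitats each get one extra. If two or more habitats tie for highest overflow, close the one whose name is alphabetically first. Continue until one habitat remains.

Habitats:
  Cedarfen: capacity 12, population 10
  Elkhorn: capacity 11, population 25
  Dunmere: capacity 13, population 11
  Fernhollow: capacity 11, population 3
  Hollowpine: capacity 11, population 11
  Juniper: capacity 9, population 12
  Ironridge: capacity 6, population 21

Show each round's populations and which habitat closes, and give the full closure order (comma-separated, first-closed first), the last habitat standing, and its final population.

Closure order: Ironridge, Elkhorn, Juniper, Hollowpine, Cedarfen, Dunmere
Last habitat: Fernhollow with 93 animals

Round 1: Cedarfen=10 Dunmere=11 Elkhorn=25 Fernhollow=3 Hollowpine=11 Ironridge=21 Juniper=12 → close Ironridge (overflow 15)
  21÷6 = 3 each, +1 to first 3
Round 2: Cedarfen=14 Dunmere=15 Elkhorn=29 Fernhollow=6 Hollowpine=14 Juniper=15 → close Elkhorn (overflow 18)
  29÷5 = 5 each, +1 to first 4
Round 3: Cedarfen=20 Dunmere=21 Fernhollow=12 Hollowpine=20 Juniper=20 → close Juniper (overflow 11)
  20÷4 = 5 each, +1 to first 0
Round 4: Cedarfen=25 Dunmere=26 Fernhollow=17 Hollowpine=25 → close Hollowpine (overflow 14)
  25÷3 = 8 each, +1 to first 1
Round 5: Cedarfen=34 Dunmere=34 Fernhollow=25 → close Cedarfen (overflow 22)
  34÷2 = 17 each, +1 to first 0
Round 6: Dunmere=51 Fernhollow=42 → close Dunmere (overflow 38)
  51÷1 = 51 each, +1 to first 0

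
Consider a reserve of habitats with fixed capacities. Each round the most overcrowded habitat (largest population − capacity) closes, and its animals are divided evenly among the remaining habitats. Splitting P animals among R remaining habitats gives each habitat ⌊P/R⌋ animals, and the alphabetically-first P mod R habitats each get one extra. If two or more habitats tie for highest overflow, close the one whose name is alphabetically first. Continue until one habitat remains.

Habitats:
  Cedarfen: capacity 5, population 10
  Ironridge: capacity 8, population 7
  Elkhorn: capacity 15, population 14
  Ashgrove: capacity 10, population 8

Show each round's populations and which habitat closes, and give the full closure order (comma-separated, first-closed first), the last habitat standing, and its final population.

Closure order: Cedarfen, Ashgrove, Elkhorn
Last habitat: Ironridge with 39 animals

Round 1: Ashgrove=8 Cedarfen=10 Elkhorn=14 Ironridge=7 → close Cedarfen (overflow 5)
  10÷3 = 3 each, +1 to first 1
Round 2: Ashgrove=12 Elkhorn=17 Ironridge=10 → close Ashgrove (overflow 2)
  12÷2 = 6 each, +1 to first 0
Round 3: Elkhorn=23 Ironridge=16 → close Elkhorn (overflow 8)
  23÷1 = 23 each, +1 to first 0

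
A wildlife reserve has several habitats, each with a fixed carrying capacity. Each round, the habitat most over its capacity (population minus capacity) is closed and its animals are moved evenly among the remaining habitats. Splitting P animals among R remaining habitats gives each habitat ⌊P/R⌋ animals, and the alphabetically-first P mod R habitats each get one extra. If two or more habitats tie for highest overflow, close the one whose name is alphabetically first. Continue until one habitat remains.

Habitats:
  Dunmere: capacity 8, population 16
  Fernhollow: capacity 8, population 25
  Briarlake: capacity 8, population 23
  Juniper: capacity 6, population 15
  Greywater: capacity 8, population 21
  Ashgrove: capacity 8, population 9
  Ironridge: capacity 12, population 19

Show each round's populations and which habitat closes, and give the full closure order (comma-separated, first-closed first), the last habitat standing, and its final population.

Round 1: Ashgrove=9 Briarlake=23 Dunmere=16 Fernhollow=25 Greywater=21 Ironridge=19 Juniper=15 → close Fernhollow (overflow 17)
  25÷6 = 4 each, +1 to first 1
Round 2: Ashgrove=14 Briarlake=27 Dunmere=20 Greywater=25 Ironridge=23 Juniper=19 → close Briarlake (overflow 19)
  27÷5 = 5 each, +1 to first 2
Round 3: Ashgrove=20 Dunmere=26 Greywater=30 Ironridge=28 Juniper=24 → close Greywater (overflow 22)
  30÷4 = 7 each, +1 to first 2
Round 4: Ashgrove=28 Dunmere=34 Ironridge=35 Juniper=31 → close Dunmere (overflow 26)
  34÷3 = 11 each, +1 to first 1
Round 5: Ashgrove=40 Ironridge=46 Juniper=42 → close Juniper (overflow 36)
  42÷2 = 21 each, +1 to first 0
Round 6: Ashgrove=61 Ironridge=67 → close Ironridge (overflow 55)
  67÷1 = 67 each, +1 to first 0

Closure order: Fernhollow, Briarlake, Greywater, Dunmere, Juniper, Ironridge
Last habitat: Ashgrove with 128 animals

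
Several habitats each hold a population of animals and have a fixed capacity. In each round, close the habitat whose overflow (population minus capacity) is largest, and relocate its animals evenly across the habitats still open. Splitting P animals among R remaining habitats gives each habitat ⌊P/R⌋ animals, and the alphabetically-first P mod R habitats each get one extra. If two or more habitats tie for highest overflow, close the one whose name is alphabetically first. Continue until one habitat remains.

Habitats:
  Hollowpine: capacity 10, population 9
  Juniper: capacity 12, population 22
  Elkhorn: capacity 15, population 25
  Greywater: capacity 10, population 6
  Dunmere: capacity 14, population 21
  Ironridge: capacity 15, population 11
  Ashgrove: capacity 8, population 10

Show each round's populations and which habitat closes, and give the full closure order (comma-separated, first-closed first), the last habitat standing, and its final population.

Round 1: Ashgrove=10 Dunmere=21 Elkhorn=25 Greywater=6 Hollowpine=9 Ironridge=11 Juniper=22 → close Elkhorn (overflow 10)
  25÷6 = 4 each, +1 to first 1
Round 2: Ashgrove=15 Dunmere=25 Greywater=10 Hollowpine=13 Ironridge=15 Juniper=26 → close Juniper (overflow 14)
  26÷5 = 5 each, +1 to first 1
Round 3: Ashgrove=21 Dunmere=30 Greywater=15 Hollowpine=18 Ironridge=20 → close Dunmere (overflow 16)
  30÷4 = 7 each, +1 to first 2
Round 4: Ashgrove=29 Greywater=23 Hollowpine=25 Ironridge=27 → close Ashgrove (overflow 21)
  29÷3 = 9 each, +1 to first 2
Round 5: Greywater=33 Hollowpine=35 Ironridge=36 → close Hollowpine (overflow 25)
  35÷2 = 17 each, +1 to first 1
Round 6: Greywater=51 Ironridge=53 → close Greywater (overflow 41)
  51÷1 = 51 each, +1 to first 0

Closure order: Elkhorn, Juniper, Dunmere, Ashgrove, Hollowpine, Greywater
Last habitat: Ironridge with 104 animals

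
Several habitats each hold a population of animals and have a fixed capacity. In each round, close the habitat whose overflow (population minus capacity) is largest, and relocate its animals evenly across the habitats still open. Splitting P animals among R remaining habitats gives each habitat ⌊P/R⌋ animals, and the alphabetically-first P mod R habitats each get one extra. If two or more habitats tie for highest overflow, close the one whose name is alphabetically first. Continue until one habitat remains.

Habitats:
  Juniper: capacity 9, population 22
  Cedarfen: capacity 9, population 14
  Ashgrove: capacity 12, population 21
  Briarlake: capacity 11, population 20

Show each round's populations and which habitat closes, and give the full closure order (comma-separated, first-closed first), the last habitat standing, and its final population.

Closure order: Juniper, Ashgrove, Briarlake
Last habitat: Cedarfen with 77 animals

Round 1: Ashgrove=21 Briarlake=20 Cedarfen=14 Juniper=22 → close Juniper (overflow 13)
  22÷3 = 7 each, +1 to first 1
Round 2: Ashgrove=29 Briarlake=27 Cedarfen=21 → close Ashgrove (overflow 17)
  29÷2 = 14 each, +1 to first 1
Round 3: Briarlake=42 Cedarfen=35 → close Briarlake (overflow 31)
  42÷1 = 42 each, +1 to first 0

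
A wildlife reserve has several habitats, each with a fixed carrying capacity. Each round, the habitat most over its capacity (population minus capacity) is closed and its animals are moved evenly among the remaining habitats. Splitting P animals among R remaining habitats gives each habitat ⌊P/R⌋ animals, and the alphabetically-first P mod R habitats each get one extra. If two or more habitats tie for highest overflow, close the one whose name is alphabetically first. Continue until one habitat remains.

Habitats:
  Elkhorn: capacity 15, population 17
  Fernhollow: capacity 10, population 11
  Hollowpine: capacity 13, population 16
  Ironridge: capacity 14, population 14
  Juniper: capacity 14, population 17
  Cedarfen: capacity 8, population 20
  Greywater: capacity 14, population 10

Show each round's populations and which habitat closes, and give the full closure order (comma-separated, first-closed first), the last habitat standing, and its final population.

Closure order: Cedarfen, Elkhorn, Fernhollow, Hollowpine, Juniper, Ironridge
Last habitat: Greywater with 105 animals

Round 1: Cedarfen=20 Elkhorn=17 Fernhollow=11 Greywater=10 Hollowpine=16 Ironridge=14 Juniper=17 → close Cedarfen (overflow 12)
  20÷6 = 3 each, +1 to first 2
Round 2: Elkhorn=21 Fernhollow=15 Greywater=13 Hollowpine=19 Ironridge=17 Juniper=20 → close Elkhorn (overflow 6)
  21÷5 = 4 each, +1 to first 1
Round 3: Fernhollow=20 Greywater=17 Hollowpine=23 Ironridge=21 Juniper=24 → close Fernhollow (overflow 10)
  20÷4 = 5 each, +1 to first 0
Round 4: Greywater=22 Hollowpine=28 Ironridge=26 Juniper=29 → close Hollowpine (overflow 15)
  28÷3 = 9 each, +1 to first 1
Round 5: Greywater=32 Ironridge=35 Juniper=38 → close Juniper (overflow 24)
  38÷2 = 19 each, +1 to first 0
Round 6: Greywater=51 Ironridge=54 → close Ironridge (overflow 40)
  54÷1 = 54 each, +1 to first 0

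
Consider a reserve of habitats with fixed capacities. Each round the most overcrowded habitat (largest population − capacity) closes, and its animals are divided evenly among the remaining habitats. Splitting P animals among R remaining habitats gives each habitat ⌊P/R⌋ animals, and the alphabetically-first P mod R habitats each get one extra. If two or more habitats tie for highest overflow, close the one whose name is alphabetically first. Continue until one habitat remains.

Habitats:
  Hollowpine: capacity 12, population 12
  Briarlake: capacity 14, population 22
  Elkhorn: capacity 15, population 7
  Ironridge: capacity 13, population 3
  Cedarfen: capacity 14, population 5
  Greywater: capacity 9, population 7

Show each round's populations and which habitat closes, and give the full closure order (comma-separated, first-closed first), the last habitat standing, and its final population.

Round 1: Briarlake=22 Cedarfen=5 Elkhorn=7 Greywater=7 Hollowpine=12 Ironridge=3 → close Briarlake (overflow 8)
  22÷5 = 4 each, +1 to first 2
Round 2: Cedarfen=10 Elkhorn=12 Greywater=11 Hollowpine=16 Ironridge=7 → close Hollowpine (overflow 4)
  16÷4 = 4 each, +1 to first 0
Round 3: Cedarfen=14 Elkhorn=16 Greywater=15 Ironridge=11 → close Greywater (overflow 6)
  15÷3 = 5 each, +1 to first 0
Round 4: Cedarfen=19 Elkhorn=21 Ironridge=16 → close Elkhorn (overflow 6)
  21÷2 = 10 each, +1 to first 1
Round 5: Cedarfen=30 Ironridge=26 → close Cedarfen (overflow 16)
  30÷1 = 30 each, +1 to first 0

Closure order: Briarlake, Hollowpine, Greywater, Elkhorn, Cedarfen
Last habitat: Ironridge with 56 animals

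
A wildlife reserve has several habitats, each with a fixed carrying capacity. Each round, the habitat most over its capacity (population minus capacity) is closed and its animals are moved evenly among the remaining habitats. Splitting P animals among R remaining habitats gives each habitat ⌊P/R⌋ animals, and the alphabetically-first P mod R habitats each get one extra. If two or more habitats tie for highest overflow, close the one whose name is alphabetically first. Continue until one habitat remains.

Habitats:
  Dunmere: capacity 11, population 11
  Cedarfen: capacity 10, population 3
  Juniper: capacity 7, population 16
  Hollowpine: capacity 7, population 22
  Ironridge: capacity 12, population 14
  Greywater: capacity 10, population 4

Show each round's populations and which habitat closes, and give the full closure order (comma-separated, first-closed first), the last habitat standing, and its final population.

Closure order: Hollowpine, Juniper, Ironridge, Dunmere, Cedarfen
Last habitat: Greywater with 70 animals

Round 1: Cedarfen=3 Dunmere=11 Greywater=4 Hollowpine=22 Ironridge=14 Juniper=16 → close Hollowpine (overflow 15)
  22÷5 = 4 each, +1 to first 2
Round 2: Cedarfen=8 Dunmere=16 Greywater=8 Ironridge=18 Juniper=20 → close Juniper (overflow 13)
  20÷4 = 5 each, +1 to first 0
Round 3: Cedarfen=13 Dunmere=21 Greywater=13 Ironridge=23 → close Ironridge (overflow 11)
  23÷3 = 7 each, +1 to first 2
Round 4: Cedarfen=21 Dunmere=29 Greywater=20 → close Dunmere (overflow 18)
  29÷2 = 14 each, +1 to first 1
Round 5: Cedarfen=36 Greywater=34 → close Cedarfen (overflow 26)
  36÷1 = 36 each, +1 to first 0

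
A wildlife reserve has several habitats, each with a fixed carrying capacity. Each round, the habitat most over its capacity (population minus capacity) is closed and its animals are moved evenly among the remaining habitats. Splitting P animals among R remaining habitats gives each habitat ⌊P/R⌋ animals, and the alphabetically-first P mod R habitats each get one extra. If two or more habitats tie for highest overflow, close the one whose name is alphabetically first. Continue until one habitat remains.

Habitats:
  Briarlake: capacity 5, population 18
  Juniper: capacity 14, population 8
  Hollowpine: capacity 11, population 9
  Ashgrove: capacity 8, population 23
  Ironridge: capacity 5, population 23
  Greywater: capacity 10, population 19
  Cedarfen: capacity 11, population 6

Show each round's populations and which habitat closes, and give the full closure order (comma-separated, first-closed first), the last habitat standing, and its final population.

Round 1: Ashgrove=23 Briarlake=18 Cedarfen=6 Greywater=19 Hollowpine=9 Ironridge=23 Juniper=8 → close Ironridge (overflow 18)
  23÷6 = 3 each, +1 to first 5
Round 2: Ashgrove=27 Briarlake=22 Cedarfen=10 Greywater=23 Hollowpine=13 Juniper=11 → close Ashgrove (overflow 19)
  27÷5 = 5 each, +1 to first 2
Round 3: Briarlake=28 Cedarfen=16 Greywater=28 Hollowpine=18 Juniper=16 → close Briarlake (overflow 23)
  28÷4 = 7 each, +1 to first 0
Round 4: Cedarfen=23 Greywater=35 Hollowpine=25 Juniper=23 → close Greywater (overflow 25)
  35÷3 = 11 each, +1 to first 2
Round 5: Cedarfen=35 Hollowpine=37 Juniper=34 → close Hollowpine (overflow 26)
  37÷2 = 18 each, +1 to first 1
Round 6: Cedarfen=54 Juniper=52 → close Cedarfen (overflow 43)
  54÷1 = 54 each, +1 to first 0

Closure order: Ironridge, Ashgrove, Briarlake, Greywater, Hollowpine, Cedarfen
Last habitat: Juniper with 106 animals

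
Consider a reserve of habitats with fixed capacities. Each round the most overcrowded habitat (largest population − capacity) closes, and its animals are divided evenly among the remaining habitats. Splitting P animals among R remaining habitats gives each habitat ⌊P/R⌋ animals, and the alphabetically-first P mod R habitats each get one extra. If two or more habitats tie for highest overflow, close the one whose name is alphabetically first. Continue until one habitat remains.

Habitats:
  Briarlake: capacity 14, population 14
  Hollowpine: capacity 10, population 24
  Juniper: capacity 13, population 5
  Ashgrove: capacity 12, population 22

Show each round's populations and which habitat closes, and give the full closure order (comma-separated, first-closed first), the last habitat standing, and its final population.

Closure order: Hollowpine, Ashgrove, Briarlake
Last habitat: Juniper with 65 animals

Round 1: Ashgrove=22 Briarlake=14 Hollowpine=24 Juniper=5 → close Hollowpine (overflow 14)
  24÷3 = 8 each, +1 to first 0
Round 2: Ashgrove=30 Briarlake=22 Juniper=13 → close Ashgrove (overflow 18)
  30÷2 = 15 each, +1 to first 0
Round 3: Briarlake=37 Juniper=28 → close Briarlake (overflow 23)
  37÷1 = 37 each, +1 to first 0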